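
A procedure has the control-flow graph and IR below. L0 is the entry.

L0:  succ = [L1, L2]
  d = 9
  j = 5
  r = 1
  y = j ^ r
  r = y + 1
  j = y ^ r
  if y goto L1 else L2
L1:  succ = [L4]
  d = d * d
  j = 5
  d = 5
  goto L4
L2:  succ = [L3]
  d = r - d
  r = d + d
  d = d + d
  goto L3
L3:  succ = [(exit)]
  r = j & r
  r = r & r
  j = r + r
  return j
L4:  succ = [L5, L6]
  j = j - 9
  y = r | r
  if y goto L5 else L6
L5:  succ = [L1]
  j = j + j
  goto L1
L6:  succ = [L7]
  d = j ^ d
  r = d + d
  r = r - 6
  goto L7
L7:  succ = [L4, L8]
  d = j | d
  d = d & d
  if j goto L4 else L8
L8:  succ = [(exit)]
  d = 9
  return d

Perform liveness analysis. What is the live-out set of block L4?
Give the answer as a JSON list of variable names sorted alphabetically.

Answer: ["d", "j", "r"]

Working:
def/use:
  L0: def={d,j,r,y} ue=∅
  L1: def={d,j} ue={d}
  L2: def={d,r} ue={d,r}
  L3: def={j,r} ue={j,r}
  L4: def={j,y} ue={j,r}
  L5: def={j} ue={j}
  L6: def={d,r} ue={d,j}
  L7: def={d} ue={d,j}
  L8: def={d} ue=∅

Backward fixpoint:
  L0: in=∅ out={d,j,r}
  L1: in={d,r} out={d,j,r}
  L2: in={d,j,r} out={j,r}
  L3: in={j,r} out=∅
  L4: in={d,j,r} out={d,j,r}
  L5: in={d,j,r} out={d,r}
  L6: in={d,j} out={d,j,r}
  L7: in={d,j,r} out={d,j,r}
  L8: in=∅ out=∅

live-out(L4) = ["d", "j", "r"]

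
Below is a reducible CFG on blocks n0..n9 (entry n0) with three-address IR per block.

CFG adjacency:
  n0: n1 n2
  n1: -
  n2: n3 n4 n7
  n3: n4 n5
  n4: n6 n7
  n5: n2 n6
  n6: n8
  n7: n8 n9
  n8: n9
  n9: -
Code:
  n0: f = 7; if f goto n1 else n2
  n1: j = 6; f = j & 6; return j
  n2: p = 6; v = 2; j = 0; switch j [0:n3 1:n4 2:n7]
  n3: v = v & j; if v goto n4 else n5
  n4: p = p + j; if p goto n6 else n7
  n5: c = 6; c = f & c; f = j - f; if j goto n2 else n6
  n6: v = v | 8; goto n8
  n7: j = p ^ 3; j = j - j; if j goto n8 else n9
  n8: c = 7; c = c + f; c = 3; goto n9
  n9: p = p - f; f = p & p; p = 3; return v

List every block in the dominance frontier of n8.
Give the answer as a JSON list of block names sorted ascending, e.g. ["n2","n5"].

Answer: ["n9"]

Analysis:
idom tree: n1←n0 n2←n0 n3←n2 n4←n2 n5←n3 n6←n2 n7←n2 n8←n2 n9←n2
Join-block Dom:
  n2: preds {n0,n5}: {n0} ∩ {n0,n2,n3,n5} = {n0}; idom=n0
  n4: preds {n2,n3}: {n0,n2} ∩ {n0,n2,n3} = {n0,n2}; idom=n2
  n6: preds {n4,n5}: {n0,n2,n4} ∩ {n0,n2,n3,n5} = {n0,n2}; idom=n2
  n7: preds {n2,n4}: {n0,n2} ∩ {n0,n2,n4} = {n0,n2}; idom=n2
  n8: preds {n6,n7}: {n0,n2,n6} ∩ {n0,n2,n7} = {n0,n2}; idom=n2
  n9: preds {n7,n8}: {n0,n2,n7} ∩ {n0,n2,n8} = {n0,n2}; idom=n2

DF walk-up:
  n2←n0: walk · to n0
  n2←n5: walk n5→n3→n2 to n0
  n4←n2: walk · to n2
  n4←n3: walk n3 to n2
  n6←n4: walk n4 to n2
  n6←n5: walk n5→n3 to n2
  n7←n2: walk · to n2
  n7←n4: walk n4 to n2
  n8←n6: walk n6 to n2
  n8←n7: walk n7 to n2
  n9←n7: walk n7 to n2
  n9←n8: walk n8 to n2
  n0: DF=∅
  n1: DF=∅
  n2: DF={n2}
  n3: DF={n2,n4,n6}
  n4: DF={n6,n7}
  n5: DF={n2,n6}
  n6: DF={n8}
  n7: DF={n8,n9}
  n8: DF={n9}
  n9: DF=∅

DF(n8) = ["n9"]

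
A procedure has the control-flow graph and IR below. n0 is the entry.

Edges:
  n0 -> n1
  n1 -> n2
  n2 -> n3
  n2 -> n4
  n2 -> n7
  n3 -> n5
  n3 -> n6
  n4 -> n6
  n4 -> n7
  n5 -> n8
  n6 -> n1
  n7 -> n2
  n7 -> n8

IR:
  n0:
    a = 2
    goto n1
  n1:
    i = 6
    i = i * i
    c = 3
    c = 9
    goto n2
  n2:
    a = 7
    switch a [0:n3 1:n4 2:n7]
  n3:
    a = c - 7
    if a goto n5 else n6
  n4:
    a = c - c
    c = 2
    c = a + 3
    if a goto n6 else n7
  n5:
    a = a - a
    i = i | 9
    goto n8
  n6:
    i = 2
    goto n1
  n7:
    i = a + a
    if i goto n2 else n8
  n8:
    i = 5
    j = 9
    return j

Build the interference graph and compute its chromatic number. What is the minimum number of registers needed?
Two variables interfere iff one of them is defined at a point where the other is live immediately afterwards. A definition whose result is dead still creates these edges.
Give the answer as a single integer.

def/use:
  n0: def={a} ue=∅
  n1: def={c,i} ue=∅
  n2: def={a} ue=∅
  n3: def={a} ue={c}
  n4: def={a,c} ue={c}
  n5: def={a,i} ue={a,i}
  n6: def={i} ue=∅
  n7: def={i} ue={a}
  n8: def={i,j} ue=∅

Live sets:
  live n0: ∅→∅
  live n1: ∅→{c,i}
  live n2: {c,i}→{a,c,i}
  live n3: {c,i}→{a,i}
  live n4: {c}→{a,c}
  live n5: {a,i}→∅
  live n6: ∅→∅
  live n7: {a,c}→{c,i}
  live n8: ∅→∅

Conflict graph:
  a↔{c,i}
  c↔{a,i}
  i↔{a,c}
  j↔∅

Chromatic number:
  lower bound: {a,c,i} mutually conflict ⇒ χ ≥ 3
  assign a→c0 c→c1 i→c2 j→c0 — no edge inside a register ⇒ χ ≤ 3
  χ = 3

Answer: 3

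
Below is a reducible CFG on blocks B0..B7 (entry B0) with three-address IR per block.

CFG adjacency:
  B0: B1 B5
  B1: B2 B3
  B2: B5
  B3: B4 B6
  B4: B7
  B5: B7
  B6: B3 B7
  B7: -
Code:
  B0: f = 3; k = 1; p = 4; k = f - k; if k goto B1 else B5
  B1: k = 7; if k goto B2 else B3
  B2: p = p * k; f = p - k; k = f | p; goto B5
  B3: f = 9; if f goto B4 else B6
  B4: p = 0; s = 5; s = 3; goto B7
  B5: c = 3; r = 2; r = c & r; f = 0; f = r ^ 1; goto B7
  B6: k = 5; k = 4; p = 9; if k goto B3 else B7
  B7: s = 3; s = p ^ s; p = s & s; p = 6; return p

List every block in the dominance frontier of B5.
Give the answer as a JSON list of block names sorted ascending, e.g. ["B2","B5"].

idom tree: B1←B0 B2←B1 B3←B1 B4←B3 B5←B0 B6←B3 B7←B0
Join-block Dom:
  B3: preds {B1,B6}: {B0,B1} ∩ {B0,B1,B3,B6} = {B0,B1}; idom=B1
  B5: preds {B0,B2}: {B0} ∩ {B0,B1,B2} = {B0}; idom=B0
  B7: preds {B4,B5,B6}: {B0,B1,B3,B4} ∩ {B0,B5} ∩ {B0,B1,B3,B6} = {B0}; idom=B0

DF derivation:
  join B3 pred B1: · stop@B1
  join B3 pred B6: B6→B3 stop@B1
  join B5 pred B0: · stop@B0
  join B5 pred B2: B2→B1 stop@B0
  join B7 pred B4: B4→B3→B1 stop@B0
  join B7 pred B5: B5 stop@B0
  join B7 pred B6: B6→B3→B1 stop@B0
  B0: DF=∅
  B1: DF={B5,B7}
  B2: DF={B5}
  B3: DF={B3,B7}
  B4: DF={B7}
  B5: DF={B7}
  B6: DF={B3,B7}
  B7: DF=∅

DF(B5) = ["B7"]

Answer: ["B7"]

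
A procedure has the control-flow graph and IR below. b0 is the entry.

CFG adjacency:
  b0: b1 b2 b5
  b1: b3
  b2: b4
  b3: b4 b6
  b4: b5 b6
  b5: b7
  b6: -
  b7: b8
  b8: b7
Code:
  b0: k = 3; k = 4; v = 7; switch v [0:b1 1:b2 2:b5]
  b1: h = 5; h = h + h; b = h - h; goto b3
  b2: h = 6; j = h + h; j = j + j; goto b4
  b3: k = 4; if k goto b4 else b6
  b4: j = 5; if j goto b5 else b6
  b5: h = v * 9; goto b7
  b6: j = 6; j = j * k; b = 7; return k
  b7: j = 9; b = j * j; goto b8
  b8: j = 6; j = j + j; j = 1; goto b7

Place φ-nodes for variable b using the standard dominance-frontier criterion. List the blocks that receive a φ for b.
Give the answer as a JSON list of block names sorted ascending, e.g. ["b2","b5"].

idom tree: b1←b0 b2←b0 b3←b1 b4←b0 b5←b0 b6←b0 b7←b5 b8←b7
Dom∩ at merges:
  b4: preds {b2,b3}: {b0,b2} ∩ {b0,b1,b3} = {b0}; idom=b0
  b5: preds {b0,b4}: {b0} ∩ {b0,b4} = {b0}; idom=b0
  b6: preds {b3,b4}: {b0,b1,b3} ∩ {b0,b4} = {b0}; idom=b0
  b7: preds {b5,b8}: {b0,b5} ∩ {b0,b5,b7,b8} = {b0,b5}; idom=b5

DF walk-up:
  join b4 pred b2: b2 stop@b0
  join b4 pred b3: b3→b1 stop@b0
  join b5 pred b0: · stop@b0
  join b5 pred b4: b4 stop@b0
  join b6 pred b3: b3→b1 stop@b0
  join b6 pred b4: b4 stop@b0
  join b7 pred b5: · stop@b5
  join b7 pred b8: b8→b7 stop@b5
  b0 → ∅
  b1 → {b4,b6}
  b2 → {b4}
  b3 → {b4,b6}
  b4 → {b5,b6}
  b5 → ∅
  b6 → ∅
  b7 → {b7}
  b8 → {b7}

φ for b: defs {b1,b6,b7}
  DF⁺ = {b4,b5,b6,b7}

Answer: ["b4", "b5", "b6", "b7"]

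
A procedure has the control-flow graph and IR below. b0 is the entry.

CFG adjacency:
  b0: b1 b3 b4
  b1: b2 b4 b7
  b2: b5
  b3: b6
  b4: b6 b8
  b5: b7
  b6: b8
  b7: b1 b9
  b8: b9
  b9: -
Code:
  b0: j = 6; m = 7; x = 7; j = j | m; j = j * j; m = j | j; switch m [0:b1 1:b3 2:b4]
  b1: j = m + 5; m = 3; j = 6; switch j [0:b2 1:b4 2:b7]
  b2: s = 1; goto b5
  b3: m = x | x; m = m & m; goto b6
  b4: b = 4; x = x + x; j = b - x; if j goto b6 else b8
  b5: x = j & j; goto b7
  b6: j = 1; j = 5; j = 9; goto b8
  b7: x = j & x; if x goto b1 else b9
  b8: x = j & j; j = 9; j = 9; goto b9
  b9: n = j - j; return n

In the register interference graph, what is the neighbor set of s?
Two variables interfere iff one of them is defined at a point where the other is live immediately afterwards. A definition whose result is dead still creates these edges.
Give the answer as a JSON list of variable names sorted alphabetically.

def/use:
  b0: {j,m,x} / ∅
  b1: {j,m} / {m}
  b2: {s} / ∅
  b3: {m} / {x}
  b4: {b,j,x} / {x}
  b5: {x} / {j}
  b6: {j} / ∅
  b7: {x} / {j,x}
  b8: {j,x} / {j}
  b9: {n} / {j}

Liveness:
  live b0: ∅→{m,x}
  live b1: {m,x}→{j,m,x}
  live b2: {j,m}→{j,m}
  live b3: {x}→∅
  live b4: {x}→{j}
  live b5: {j,m}→{j,m,x}
  live b6: ∅→{j}
  live b7: {j,m,x}→{j,m,x}
  live b8: {j}→{j}
  live b9: {j}→∅

Interfere edges:
  b — {x}
  j — {m,s,x}
  m — {j,s,x}
  n — ∅
  s — {j,m}
  x — {b,j,m}

N(s) = ["j", "m"]

Answer: ["j", "m"]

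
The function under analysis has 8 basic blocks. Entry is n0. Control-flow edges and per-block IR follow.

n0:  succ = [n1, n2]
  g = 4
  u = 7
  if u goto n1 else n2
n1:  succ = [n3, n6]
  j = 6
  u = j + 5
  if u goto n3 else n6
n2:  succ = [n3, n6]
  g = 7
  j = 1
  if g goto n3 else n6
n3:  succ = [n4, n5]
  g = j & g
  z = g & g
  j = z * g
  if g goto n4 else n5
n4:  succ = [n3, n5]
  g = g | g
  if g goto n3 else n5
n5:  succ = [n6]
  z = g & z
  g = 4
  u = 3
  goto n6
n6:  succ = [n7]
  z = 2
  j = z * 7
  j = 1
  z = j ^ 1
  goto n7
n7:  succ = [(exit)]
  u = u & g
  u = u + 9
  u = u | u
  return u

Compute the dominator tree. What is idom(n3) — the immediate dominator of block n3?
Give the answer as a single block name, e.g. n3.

Answer: n0

Working:
idom tree: n1←n0 n2←n0 n3←n0 n4←n3 n5←n3 n6←n0 n7←n6
Join-block Dom:
  n3: preds {n1,n2,n4}: {n0,n1} ∩ {n0,n2} ∩ {n0,n3,n4} = {n0}; idom=n0
  n5: preds {n3,n4}: {n0,n3} ∩ {n0,n3,n4} = {n0,n3}; idom=n3
  n6: preds {n1,n2,n5}: {n0,n1} ∩ {n0,n2} ∩ {n0,n3,n5} = {n0}; idom=n0

idom(n3) = n0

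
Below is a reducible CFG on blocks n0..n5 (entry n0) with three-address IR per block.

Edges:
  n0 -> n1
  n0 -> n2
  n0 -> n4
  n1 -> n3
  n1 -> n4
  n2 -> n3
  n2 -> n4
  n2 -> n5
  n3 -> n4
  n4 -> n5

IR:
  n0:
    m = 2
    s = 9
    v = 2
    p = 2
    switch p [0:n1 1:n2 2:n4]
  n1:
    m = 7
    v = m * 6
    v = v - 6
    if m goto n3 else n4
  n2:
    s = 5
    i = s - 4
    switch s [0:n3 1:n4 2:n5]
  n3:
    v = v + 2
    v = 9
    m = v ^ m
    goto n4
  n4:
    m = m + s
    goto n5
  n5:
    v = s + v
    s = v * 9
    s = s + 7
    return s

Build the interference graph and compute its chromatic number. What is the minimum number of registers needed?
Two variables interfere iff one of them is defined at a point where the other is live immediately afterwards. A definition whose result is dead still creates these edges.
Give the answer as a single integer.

Answer: 4

Working:
Block summaries:
  n0 def {m,p,s,v} use ∅
  n1 def {m,v} use ∅
  n2 def {i,s} use ∅
  n3 def {m,v} use {m,v}
  n4 def {m} use {m,s}
  n5 def {s,v} use {s,v}

Live sets:
  n0 li=∅ lo={m,s,v}
  n1 li={s} lo={m,s,v}
  n2 li={m,v} lo={m,s,v}
  n3 li={m,s,v} lo={m,s,v}
  n4 li={m,s,v} lo={s,v}
  n5 li={s,v} lo=∅

Conflict graph:
  i: {m,s,v}
  m: {i,p,s,v}
  p: {m,s,v}
  s: {i,m,p,v}
  v: {i,m,p,s}

Chromatic number:
  clique {i,m,s,v} ⇒ need ≥ 4
  assign i→r3 m→r0 p→r3 s→r1 v→r2 — no edge inside a register ⇒ χ ≤ 4
  χ = 4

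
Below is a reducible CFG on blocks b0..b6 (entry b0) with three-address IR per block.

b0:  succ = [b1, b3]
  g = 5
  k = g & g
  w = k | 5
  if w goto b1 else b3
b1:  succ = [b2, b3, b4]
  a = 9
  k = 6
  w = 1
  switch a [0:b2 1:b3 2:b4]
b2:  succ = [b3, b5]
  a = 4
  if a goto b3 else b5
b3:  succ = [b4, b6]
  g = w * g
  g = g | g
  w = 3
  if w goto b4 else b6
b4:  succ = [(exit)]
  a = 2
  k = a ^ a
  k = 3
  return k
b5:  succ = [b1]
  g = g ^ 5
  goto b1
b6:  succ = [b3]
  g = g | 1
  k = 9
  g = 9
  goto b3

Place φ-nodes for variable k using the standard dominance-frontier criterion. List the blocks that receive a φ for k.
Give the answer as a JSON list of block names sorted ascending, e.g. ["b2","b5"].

idom tree: b1←b0 b2←b1 b3←b0 b4←b0 b5←b2 b6←b3
Join-block Dom:
  b1: preds {b0,b5}: {b0} ∩ {b0,b1,b2,b5} = {b0}; idom=b0
  b3: preds {b0,b1,b2,b6}: {b0} ∩ {b0,b1} ∩ {b0,b1,b2} ∩ {b0,b3,b6} = {b0}; idom=b0
  b4: preds {b1,b3}: {b0,b1} ∩ {b0,b3} = {b0}; idom=b0

Frontier:
  join b1 pred b0: · stop@b0
  join b1 pred b5: b5→b2→b1 stop@b0
  join b3 pred b0: · stop@b0
  join b3 pred b1: b1 stop@b0
  join b3 pred b2: b2→b1 stop@b0
  join b3 pred b6: b6→b3 stop@b0
  join b4 pred b1: b1 stop@b0
  join b4 pred b3: b3 stop@b0
  DF(b0)=∅
  DF(b1)={b1,b3,b4}
  DF(b2)={b1,b3}
  DF(b3)={b3,b4}
  DF(b4)=∅
  DF(b5)={b1}
  DF(b6)={b3}

φ for k: defs {b0,b1,b4,b6}
  DF⁺ = {b1,b3,b4}

Answer: ["b1", "b3", "b4"]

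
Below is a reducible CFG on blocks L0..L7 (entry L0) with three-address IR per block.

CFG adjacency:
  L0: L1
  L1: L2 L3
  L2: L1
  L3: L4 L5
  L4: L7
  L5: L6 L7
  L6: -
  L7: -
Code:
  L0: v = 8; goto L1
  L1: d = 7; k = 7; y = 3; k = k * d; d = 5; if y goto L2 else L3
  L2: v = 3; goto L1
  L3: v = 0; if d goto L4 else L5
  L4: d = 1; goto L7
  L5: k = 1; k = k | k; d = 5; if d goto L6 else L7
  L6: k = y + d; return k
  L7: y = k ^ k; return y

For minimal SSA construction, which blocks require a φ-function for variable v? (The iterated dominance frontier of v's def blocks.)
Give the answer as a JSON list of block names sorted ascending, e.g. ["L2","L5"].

idom tree: L1←L0 L2←L1 L3←L1 L4←L3 L5←L3 L6←L5 L7←L3
Dom∩ at merges:
  L1: preds {L0,L2}: {L0} ∩ {L0,L1,L2} = {L0}; idom=L0
  L7: preds {L4,L5}: {L0,L1,L3,L4} ∩ {L0,L1,L3,L5} = {L0,L1,L3}; idom=L3

DF derivation:
  join L1 pred L0: · stop@L0
  join L1 pred L2: L2→L1 stop@L0
  join L7 pred L4: L4 stop@L3
  join L7 pred L5: L5 stop@L3
  L0: DF=∅
  L1: DF={L1}
  L2: DF={L1}
  L3: DF=∅
  L4: DF={L7}
  L5: DF={L7}
  L6: DF=∅
  L7: DF=∅

φ for v: defs {L0,L2,L3}
  DF⁺ = {L1}

Answer: ["L1"]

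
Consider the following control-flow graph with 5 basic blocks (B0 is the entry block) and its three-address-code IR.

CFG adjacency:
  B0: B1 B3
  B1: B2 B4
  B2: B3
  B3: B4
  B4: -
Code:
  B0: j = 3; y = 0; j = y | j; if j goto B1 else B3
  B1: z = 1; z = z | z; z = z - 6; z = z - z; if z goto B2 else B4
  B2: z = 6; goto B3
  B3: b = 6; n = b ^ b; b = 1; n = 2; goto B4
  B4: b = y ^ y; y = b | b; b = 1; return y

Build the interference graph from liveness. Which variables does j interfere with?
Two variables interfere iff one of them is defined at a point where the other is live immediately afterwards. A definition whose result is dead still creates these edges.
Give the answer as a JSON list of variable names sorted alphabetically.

Block summaries:
  B0 def {j,y} use ∅
  B1 def {z} use ∅
  B2 def {z} use ∅
  B3 def {b,n} use ∅
  B4 def {b,y} use {y}

Backward fixpoint:
  B0: in=∅ out={y}
  B1: in={y} out={y}
  B2: in={y} out={y}
  B3: in={y} out={y}
  B4: in={y} out=∅

Conflict graph:
  b: {y}
  j: {y}
  n: {y}
  y: {b,j,n,z}
  z: {y}

N(j) = ["y"]

Answer: ["y"]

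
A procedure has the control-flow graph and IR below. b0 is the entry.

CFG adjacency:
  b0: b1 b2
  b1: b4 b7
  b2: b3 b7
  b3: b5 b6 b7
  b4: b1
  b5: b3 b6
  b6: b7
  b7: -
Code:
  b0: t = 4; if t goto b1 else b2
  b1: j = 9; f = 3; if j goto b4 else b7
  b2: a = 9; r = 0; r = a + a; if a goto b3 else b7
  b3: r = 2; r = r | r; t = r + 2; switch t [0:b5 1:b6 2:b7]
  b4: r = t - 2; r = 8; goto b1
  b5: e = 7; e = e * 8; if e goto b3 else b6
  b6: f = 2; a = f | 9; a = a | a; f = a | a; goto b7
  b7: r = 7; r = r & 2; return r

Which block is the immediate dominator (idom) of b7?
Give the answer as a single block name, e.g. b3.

Answer: b0

Working:
idom tree: b1←b0 b2←b0 b3←b2 b4←b1 b5←b3 b6←b3 b7←b0
Dom∩ at merges:
  b1: preds {b0,b4}: {b0} ∩ {b0,b1,b4} = {b0}; idom=b0
  b3: preds {b2,b5}: {b0,b2} ∩ {b0,b2,b3,b5} = {b0,b2}; idom=b2
  b6: preds {b3,b5}: {b0,b2,b3} ∩ {b0,b2,b3,b5} = {b0,b2,b3}; idom=b3
  b7: preds {b1,b2,b3,b6}: {b0,b1} ∩ {b0,b2} ∩ {b0,b2,b3} ∩ {b0,b2,b3,b6} = {b0}; idom=b0

idom(b7) = b0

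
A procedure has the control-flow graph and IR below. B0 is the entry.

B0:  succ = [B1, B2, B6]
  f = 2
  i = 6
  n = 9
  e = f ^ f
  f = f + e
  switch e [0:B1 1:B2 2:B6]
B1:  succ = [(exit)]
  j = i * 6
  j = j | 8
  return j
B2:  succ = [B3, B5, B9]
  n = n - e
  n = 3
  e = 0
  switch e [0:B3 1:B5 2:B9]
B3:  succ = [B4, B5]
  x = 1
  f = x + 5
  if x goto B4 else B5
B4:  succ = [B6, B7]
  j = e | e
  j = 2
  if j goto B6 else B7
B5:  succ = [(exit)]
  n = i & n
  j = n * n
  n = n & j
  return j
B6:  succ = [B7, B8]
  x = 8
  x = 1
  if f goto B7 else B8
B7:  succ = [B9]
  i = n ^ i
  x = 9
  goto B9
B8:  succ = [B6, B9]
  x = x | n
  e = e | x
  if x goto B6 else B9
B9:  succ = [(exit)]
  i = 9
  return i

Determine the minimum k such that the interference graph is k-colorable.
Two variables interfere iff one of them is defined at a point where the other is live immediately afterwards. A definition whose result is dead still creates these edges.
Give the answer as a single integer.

Answer: 5

Analysis:
Block summaries:
  B0: def={e,f,i,n} ue=∅
  B1: def={j} ue={i}
  B2: def={e,n} ue={e,n}
  B3: def={f,x} ue=∅
  B4: def={j} ue={e}
  B5: def={j,n} ue={i,n}
  B6: def={x} ue={f}
  B7: def={i,x} ue={i,n}
  B8: def={e,x} ue={e,n,x}
  B9: def={i} ue=∅

Liveness:
  B0 li=∅ lo={e,f,i,n}
  B1 li={i} lo=∅
  B2 li={e,i,n} lo={e,i,n}
  B3 li={e,i,n} lo={e,f,i,n}
  B4 li={e,f,i,n} lo={e,f,i,n}
  B5 li={i,n} lo=∅
  B6 li={e,f,i,n} lo={e,f,i,n,x}
  B7 li={i,n} lo=∅
  B8 li={e,f,i,n,x} lo={e,f,i,n}
  B9 li=∅ lo=∅

Conflict graph:
  e↔{f,i,j,n,x}
  f↔{e,i,j,n,x}
  i↔{e,f,j,n,x}
  j↔{e,f,i,n}
  n↔{e,f,i,j,x}
  x↔{e,f,i,n}

Chromatic number:
  {e,f,i,j,n} pairwise interfere (5-clique) ⇒ χ ≥ 5
  assign e→r0 f→r1 i→r2 j→r4 n→r3 x→r4 — no edge inside a register ⇒ χ ≤ 5
  χ = 5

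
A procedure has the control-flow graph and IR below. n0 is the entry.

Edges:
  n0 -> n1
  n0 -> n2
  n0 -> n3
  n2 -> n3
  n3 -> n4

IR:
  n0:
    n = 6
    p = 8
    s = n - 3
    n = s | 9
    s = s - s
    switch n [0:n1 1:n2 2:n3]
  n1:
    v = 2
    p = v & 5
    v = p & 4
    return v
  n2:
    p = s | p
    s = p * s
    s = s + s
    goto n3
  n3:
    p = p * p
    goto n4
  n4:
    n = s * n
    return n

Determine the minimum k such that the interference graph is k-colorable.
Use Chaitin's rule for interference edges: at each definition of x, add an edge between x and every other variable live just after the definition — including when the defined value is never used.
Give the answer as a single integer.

Answer: 3

Analysis:
Block summaries:
  n0: def={n,p,s} ue=∅
  n1: def={p,v} ue=∅
  n2: def={p,s} ue={p,s}
  n3: def={p} ue={p}
  n4: def={n} ue={n,s}

Liveness:
  live n0: ∅→{n,p,s}
  live n1: ∅→∅
  live n2: {n,p,s}→{n,p,s}
  live n3: {n,p,s}→{n,s}
  live n4: {n,s}→∅

Interference:
  n — {p,s}
  p — {n,s}
  s — {n,p}
  v — ∅

Colouring:
  clique {n,p,s} ⇒ need ≥ 3
  assign n→r0 p→r1 s→r2 v→r0 — no edge inside a register ⇒ χ ≤ 3
  χ = 3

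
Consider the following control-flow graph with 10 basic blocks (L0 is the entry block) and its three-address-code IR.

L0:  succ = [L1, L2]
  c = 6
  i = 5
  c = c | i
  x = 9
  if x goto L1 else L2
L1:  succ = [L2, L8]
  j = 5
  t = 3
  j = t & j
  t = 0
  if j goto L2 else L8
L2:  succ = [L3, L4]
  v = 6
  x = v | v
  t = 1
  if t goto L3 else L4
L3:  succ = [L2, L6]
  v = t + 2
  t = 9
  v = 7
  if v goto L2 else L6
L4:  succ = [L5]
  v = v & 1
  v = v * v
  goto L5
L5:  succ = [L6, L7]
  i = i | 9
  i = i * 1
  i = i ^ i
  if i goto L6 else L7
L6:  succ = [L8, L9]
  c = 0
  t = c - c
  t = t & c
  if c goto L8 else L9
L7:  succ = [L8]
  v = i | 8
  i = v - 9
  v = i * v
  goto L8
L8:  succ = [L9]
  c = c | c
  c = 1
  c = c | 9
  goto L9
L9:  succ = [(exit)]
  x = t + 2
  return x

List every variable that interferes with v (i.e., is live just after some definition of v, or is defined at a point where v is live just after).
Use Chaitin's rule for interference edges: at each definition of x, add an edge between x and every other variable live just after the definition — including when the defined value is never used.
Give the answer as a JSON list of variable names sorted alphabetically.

Answer: ["c", "i", "t", "x"]

Derivation:
Per-block:
  L0 def {c,i,x} use ∅
  L1 def {j,t} use ∅
  L2 def {t,v,x} use ∅
  L3 def {t,v} use {t}
  L4 def {v} use {v}
  L5 def {i} use {i}
  L6 def {c,t} use ∅
  L7 def {i,v} use {i}
  L8 def {c} use {c}
  L9 def {x} use {t}

Live sets:
  live L0: ∅→{c,i}
  live L1: {c,i}→{c,i,t}
  live L2: {c,i}→{c,i,t,v}
  live L3: {c,i,t}→{c,i}
  live L4: {c,i,t,v}→{c,i,t}
  live L5: {c,i,t}→{c,i,t}
  live L6: ∅→{c,t}
  live L7: {c,i,t}→{c,t}
  live L8: {c,t}→{t}
  live L9: {t}→∅

Conflict graph:
  c: {i,j,t,v,x}
  i: {c,j,t,v,x}
  j: {c,i,t}
  t: {c,i,j,v}
  v: {c,i,t,x}
  x: {c,i,v}

N(v) = ["c", "i", "t", "x"]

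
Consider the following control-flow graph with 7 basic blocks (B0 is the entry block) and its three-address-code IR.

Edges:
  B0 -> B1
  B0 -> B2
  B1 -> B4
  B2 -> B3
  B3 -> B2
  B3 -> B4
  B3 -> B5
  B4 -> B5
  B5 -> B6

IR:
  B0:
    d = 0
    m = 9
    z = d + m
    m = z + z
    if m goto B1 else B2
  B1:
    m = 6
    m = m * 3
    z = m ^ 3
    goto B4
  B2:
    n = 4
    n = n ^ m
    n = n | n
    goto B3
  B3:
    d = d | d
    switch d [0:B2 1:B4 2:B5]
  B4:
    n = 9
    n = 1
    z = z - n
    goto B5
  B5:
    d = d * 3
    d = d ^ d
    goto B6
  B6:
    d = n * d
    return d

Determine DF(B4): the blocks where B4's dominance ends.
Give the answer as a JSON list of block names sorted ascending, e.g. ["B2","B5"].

Answer: ["B5"]

Analysis:
idom tree: B1←B0 B2←B0 B3←B2 B4←B0 B5←B0 B6←B5
Dom at joins:
  B2: preds {B0,B3}: {B0} ∩ {B0,B2,B3} = {B0}; idom=B0
  B4: preds {B1,B3}: {B0,B1} ∩ {B0,B2,B3} = {B0}; idom=B0
  B5: preds {B3,B4}: {B0,B2,B3} ∩ {B0,B4} = {B0}; idom=B0

Frontier:
  B2←B0: walk · to B0
  B2←B3: walk B3→B2 to B0
  B4←B1: walk B1 to B0
  B4←B3: walk B3→B2 to B0
  B5←B3: walk B3→B2 to B0
  B5←B4: walk B4 to B0
  B0: DF=∅
  B1: DF={B4}
  B2: DF={B2,B4,B5}
  B3: DF={B2,B4,B5}
  B4: DF={B5}
  B5: DF=∅
  B6: DF=∅

DF(B4) = ["B5"]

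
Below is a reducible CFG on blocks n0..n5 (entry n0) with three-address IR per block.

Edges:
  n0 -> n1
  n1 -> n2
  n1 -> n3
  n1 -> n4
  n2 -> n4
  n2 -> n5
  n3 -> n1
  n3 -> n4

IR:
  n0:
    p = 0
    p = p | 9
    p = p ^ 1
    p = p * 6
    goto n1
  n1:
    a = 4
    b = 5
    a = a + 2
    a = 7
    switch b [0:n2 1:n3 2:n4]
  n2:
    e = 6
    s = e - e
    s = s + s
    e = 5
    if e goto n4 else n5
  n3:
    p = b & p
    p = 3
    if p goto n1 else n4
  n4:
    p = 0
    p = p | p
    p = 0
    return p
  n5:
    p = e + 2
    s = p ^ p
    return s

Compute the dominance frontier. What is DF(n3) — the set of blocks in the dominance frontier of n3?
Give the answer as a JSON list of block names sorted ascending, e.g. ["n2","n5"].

idom tree: n1←n0 n2←n1 n3←n1 n4←n1 n5←n2
Dom at joins:
  n1: preds {n0,n3}: {n0} ∩ {n0,n1,n3} = {n0}; idom=n0
  n4: preds {n1,n2,n3}: {n0,n1} ∩ {n0,n1,n2} ∩ {n0,n1,n3} = {n0,n1}; idom=n1

DF derivation:
  join n1 pred n0: · stop@n0
  join n1 pred n3: n3→n1 stop@n0
  join n4 pred n1: · stop@n1
  join n4 pred n2: n2 stop@n1
  join n4 pred n3: n3 stop@n1
  n0: DF=∅
  n1: DF={n1}
  n2: DF={n4}
  n3: DF={n1,n4}
  n4: DF=∅
  n5: DF=∅

DF(n3) = ["n1", "n4"]

Answer: ["n1", "n4"]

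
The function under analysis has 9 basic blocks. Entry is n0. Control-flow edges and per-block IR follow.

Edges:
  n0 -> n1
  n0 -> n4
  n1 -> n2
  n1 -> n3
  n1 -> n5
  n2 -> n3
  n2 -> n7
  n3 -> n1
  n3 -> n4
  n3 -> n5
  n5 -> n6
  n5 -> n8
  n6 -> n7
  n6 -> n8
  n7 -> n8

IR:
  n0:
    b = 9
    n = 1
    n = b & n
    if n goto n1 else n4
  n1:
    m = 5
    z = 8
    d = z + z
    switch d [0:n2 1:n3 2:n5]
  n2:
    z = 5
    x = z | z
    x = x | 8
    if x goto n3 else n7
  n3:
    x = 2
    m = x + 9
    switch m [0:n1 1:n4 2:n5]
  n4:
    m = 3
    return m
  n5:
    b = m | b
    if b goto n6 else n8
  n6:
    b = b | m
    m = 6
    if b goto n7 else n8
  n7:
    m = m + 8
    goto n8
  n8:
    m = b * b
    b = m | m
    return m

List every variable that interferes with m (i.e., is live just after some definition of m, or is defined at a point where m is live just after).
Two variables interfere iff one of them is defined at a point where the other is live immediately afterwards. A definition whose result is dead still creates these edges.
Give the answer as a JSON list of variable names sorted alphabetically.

Answer: ["b", "d", "x", "z"]

Derivation:
def/use:
  n0 def {b,n} use ∅
  n1 def {d,m,z} use ∅
  n2 def {x,z} use ∅
  n3 def {m,x} use ∅
  n4 def {m} use ∅
  n5 def {b} use {b,m}
  n6 def {b,m} use {b,m}
  n7 def {m} use {m}
  n8 def {b,m} use {b}

Backward fixpoint:
  n0 li=∅ lo={b}
  n1 li={b} lo={b,m}
  n2 li={b,m} lo={b,m}
  n3 li={b} lo={b,m}
  n4 li=∅ lo=∅
  n5 li={b,m} lo={b,m}
  n6 li={b,m} lo={b,m}
  n7 li={b,m} lo={b}
  n8 li={b} lo=∅

Conflict graph:
  b↔{d,m,n,x,z}
  d↔{b,m}
  m↔{b,d,x,z}
  n↔{b}
  x↔{b,m}
  z↔{b,m}

N(m) = ["b", "d", "x", "z"]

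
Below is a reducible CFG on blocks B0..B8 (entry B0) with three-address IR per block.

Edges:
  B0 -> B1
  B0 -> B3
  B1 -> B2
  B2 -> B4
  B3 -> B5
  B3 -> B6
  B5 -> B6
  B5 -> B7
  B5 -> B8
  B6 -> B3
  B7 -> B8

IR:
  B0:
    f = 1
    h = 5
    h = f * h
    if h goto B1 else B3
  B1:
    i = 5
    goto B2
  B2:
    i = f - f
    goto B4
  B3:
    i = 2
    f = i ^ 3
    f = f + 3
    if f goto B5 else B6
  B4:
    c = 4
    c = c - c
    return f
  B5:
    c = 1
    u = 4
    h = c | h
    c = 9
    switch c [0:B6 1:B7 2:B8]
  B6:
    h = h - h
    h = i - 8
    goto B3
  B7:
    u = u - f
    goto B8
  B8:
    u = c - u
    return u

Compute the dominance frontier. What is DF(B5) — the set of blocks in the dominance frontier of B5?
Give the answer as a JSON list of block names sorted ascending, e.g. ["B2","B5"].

idom tree: B1←B0 B2←B1 B3←B0 B4←B2 B5←B3 B6←B3 B7←B5 B8←B5
Dom∩ at merges:
  B3: preds {B0,B6}: {B0} ∩ {B0,B3,B6} = {B0}; idom=B0
  B6: preds {B3,B5}: {B0,B3} ∩ {B0,B3,B5} = {B0,B3}; idom=B3
  B8: preds {B5,B7}: {B0,B3,B5} ∩ {B0,B3,B5,B7} = {B0,B3,B5}; idom=B5

DF derivation:
  B3←B0: walk · to B0
  B3←B6: walk B6→B3 to B0
  B6←B3: walk · to B3
  B6←B5: walk B5 to B3
  B8←B5: walk · to B5
  B8←B7: walk B7 to B5
  B0: DF=∅
  B1: DF=∅
  B2: DF=∅
  B3: DF={B3}
  B4: DF=∅
  B5: DF={B6}
  B6: DF={B3}
  B7: DF={B8}
  B8: DF=∅

DF(B5) = ["B6"]

Answer: ["B6"]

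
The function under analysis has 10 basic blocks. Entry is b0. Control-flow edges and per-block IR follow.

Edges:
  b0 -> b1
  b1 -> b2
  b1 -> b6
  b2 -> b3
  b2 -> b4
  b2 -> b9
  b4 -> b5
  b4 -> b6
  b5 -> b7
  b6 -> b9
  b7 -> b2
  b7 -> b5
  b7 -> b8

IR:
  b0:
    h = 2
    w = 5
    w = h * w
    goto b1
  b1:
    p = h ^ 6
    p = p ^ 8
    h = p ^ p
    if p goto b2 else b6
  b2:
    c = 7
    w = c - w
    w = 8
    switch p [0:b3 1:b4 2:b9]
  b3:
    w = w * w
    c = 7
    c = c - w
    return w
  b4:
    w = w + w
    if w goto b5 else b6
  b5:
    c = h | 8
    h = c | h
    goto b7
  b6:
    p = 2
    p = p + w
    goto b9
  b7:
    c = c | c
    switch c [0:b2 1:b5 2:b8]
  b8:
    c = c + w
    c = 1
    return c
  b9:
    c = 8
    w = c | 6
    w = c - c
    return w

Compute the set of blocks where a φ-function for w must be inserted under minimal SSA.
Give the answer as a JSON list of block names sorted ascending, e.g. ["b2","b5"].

Answer: ["b2", "b6", "b9"]

Working:
idom tree: b1←b0 b2←b1 b3←b2 b4←b2 b5←b4 b6←b1 b7←b5 b8←b7 b9←b1
Join-block Dom:
  b2: preds {b1,b7}: {b0,b1} ∩ {b0,b1,b2,b4,b5,b7} = {b0,b1}; idom=b1
  b5: preds {b4,b7}: {b0,b1,b2,b4} ∩ {b0,b1,b2,b4,b5,b7} = {b0,b1,b2,b4}; idom=b4
  b6: preds {b1,b4}: {b0,b1} ∩ {b0,b1,b2,b4} = {b0,b1}; idom=b1
  b9: preds {b2,b6}: {b0,b1,b2} ∩ {b0,b1,b6} = {b0,b1}; idom=b1

Frontier:
  b2←b1: walk · to b1
  b2←b7: walk b7→b5→b4→b2 to b1
  b5←b4: walk · to b4
  b5←b7: walk b7→b5 to b4
  b6←b1: walk · to b1
  b6←b4: walk b4→b2 to b1
  b9←b2: walk b2 to b1
  b9←b6: walk b6 to b1
  b0 → ∅
  b1 → ∅
  b2 → {b2,b6,b9}
  b3 → ∅
  b4 → {b2,b6}
  b5 → {b2,b5}
  b6 → {b9}
  b7 → {b2,b5}
  b8 → ∅
  b9 → ∅

φ for w: defs {b0,b2,b3,b4,b9}
  DF⁺ = {b2,b6,b9}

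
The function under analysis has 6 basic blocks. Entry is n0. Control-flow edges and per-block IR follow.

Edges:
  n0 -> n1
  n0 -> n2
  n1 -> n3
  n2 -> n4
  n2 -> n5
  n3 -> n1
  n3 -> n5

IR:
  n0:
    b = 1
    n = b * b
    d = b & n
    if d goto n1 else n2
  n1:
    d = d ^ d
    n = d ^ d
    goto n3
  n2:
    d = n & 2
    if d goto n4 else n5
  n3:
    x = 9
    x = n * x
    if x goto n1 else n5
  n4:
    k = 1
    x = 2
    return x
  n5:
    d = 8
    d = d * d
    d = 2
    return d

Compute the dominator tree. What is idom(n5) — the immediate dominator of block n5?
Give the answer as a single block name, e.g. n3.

Answer: n0

Analysis:
idom tree: n1←n0 n2←n0 n3←n1 n4←n2 n5←n0
Dom∩ at merges:
  n1: preds {n0,n3}: {n0} ∩ {n0,n1,n3} = {n0}; idom=n0
  n5: preds {n2,n3}: {n0,n2} ∩ {n0,n1,n3} = {n0}; idom=n0

idom(n5) = n0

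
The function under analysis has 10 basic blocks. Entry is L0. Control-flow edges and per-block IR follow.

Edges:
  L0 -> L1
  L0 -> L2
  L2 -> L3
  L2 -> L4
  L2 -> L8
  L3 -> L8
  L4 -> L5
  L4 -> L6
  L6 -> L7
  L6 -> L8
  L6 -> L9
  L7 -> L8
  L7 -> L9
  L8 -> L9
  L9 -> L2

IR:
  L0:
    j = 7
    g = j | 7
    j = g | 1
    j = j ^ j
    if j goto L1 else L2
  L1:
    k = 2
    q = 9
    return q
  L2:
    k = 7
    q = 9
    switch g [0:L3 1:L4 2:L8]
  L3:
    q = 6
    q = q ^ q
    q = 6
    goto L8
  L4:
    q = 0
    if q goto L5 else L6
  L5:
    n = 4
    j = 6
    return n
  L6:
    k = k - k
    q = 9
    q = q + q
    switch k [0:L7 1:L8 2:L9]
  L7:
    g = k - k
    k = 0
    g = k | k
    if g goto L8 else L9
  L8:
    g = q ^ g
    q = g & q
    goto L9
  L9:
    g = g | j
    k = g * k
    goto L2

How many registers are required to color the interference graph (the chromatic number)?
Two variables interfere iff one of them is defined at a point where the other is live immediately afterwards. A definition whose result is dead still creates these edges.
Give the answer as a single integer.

Per-block:
  L0 def {g,j} use ∅
  L1 def {k,q} use ∅
  L2 def {k,q} use {g}
  L3 def {q} use ∅
  L4 def {q} use ∅
  L5 def {j,n} use ∅
  L6 def {k,q} use {k}
  L7 def {g,k} use {k}
  L8 def {g,q} use {g,q}
  L9 def {g,k} use {g,j,k}

Live sets:
  L0 li=∅ lo={g,j}
  L1 li=∅ lo=∅
  L2 li={g,j} lo={g,j,k,q}
  L3 li={g,j,k} lo={g,j,k,q}
  L4 li={g,j,k} lo={g,j,k}
  L5 li=∅ lo=∅
  L6 li={g,j,k} lo={g,j,k,q}
  L7 li={j,k,q} lo={g,j,k,q}
  L8 li={g,j,k,q} lo={g,j,k}
  L9 li={g,j,k} lo={g,j}

Conflict graph:
  g — {j,k,q}
  j — {g,k,n,q}
  k — {g,j,q}
  n — {j}
  q — {g,j,k}

Registers:
  {g,j,k,q} pairwise interfere (4-clique) ⇒ χ ≥ 4
  assign g→c1 j→c0 k→c2 n→c1 q→c3 — no edge inside a register ⇒ χ ≤ 4
  χ = 4

Answer: 4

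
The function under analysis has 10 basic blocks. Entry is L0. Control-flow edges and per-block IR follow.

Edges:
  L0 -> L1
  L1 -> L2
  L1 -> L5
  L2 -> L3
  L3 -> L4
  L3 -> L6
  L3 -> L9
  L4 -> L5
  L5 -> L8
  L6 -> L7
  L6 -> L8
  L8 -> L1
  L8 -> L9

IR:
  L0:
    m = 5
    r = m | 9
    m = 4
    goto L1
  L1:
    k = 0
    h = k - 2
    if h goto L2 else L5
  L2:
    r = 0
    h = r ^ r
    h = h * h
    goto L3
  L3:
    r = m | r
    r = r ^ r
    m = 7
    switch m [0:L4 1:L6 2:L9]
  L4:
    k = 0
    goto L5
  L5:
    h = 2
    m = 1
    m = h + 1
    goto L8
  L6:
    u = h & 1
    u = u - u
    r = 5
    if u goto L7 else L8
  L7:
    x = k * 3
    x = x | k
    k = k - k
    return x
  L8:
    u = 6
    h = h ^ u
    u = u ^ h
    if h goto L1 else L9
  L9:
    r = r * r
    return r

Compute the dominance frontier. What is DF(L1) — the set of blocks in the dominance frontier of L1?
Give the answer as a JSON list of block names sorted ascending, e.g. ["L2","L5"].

Answer: ["L1"]

Analysis:
idom tree: L1←L0 L2←L1 L3←L2 L4←L3 L5←L1 L6←L3 L7←L6 L8←L1 L9←L1
Join-block Dom:
  L1: preds {L0,L8}: {L0} ∩ {L0,L1,L8} = {L0}; idom=L0
  L5: preds {L1,L4}: {L0,L1} ∩ {L0,L1,L2,L3,L4} = {L0,L1}; idom=L1
  L8: preds {L5,L6}: {L0,L1,L5} ∩ {L0,L1,L2,L3,L6} = {L0,L1}; idom=L1
  L9: preds {L3,L8}: {L0,L1,L2,L3} ∩ {L0,L1,L8} = {L0,L1}; idom=L1

DF derivation:
  L1←L0: walk · to L0
  L1←L8: walk L8→L1 to L0
  L5←L1: walk · to L1
  L5←L4: walk L4→L3→L2 to L1
  L8←L5: walk L5 to L1
  L8←L6: walk L6→L3→L2 to L1
  L9←L3: walk L3→L2 to L1
  L9←L8: walk L8 to L1
  DF(L0)=∅
  DF(L1)={L1}
  DF(L2)={L5,L8,L9}
  DF(L3)={L5,L8,L9}
  DF(L4)={L5}
  DF(L5)={L8}
  DF(L6)={L8}
  DF(L7)=∅
  DF(L8)={L1,L9}
  DF(L9)=∅

DF(L1) = ["L1"]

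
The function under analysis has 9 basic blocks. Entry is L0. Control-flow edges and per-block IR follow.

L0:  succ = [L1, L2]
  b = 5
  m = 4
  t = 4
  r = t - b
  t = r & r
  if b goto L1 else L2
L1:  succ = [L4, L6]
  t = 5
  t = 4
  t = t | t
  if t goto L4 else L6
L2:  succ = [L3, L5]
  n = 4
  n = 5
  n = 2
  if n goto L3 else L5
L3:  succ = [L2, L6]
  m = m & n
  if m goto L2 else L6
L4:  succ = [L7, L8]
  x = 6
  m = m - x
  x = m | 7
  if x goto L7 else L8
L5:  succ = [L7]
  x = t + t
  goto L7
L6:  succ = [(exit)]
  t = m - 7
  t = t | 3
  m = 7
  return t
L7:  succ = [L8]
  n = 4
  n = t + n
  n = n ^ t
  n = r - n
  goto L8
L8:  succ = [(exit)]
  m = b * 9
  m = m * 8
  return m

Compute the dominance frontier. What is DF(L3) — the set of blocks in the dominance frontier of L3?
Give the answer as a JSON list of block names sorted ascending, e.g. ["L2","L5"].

Answer: ["L2", "L6"]

Working:
idom tree: L1←L0 L2←L0 L3←L2 L4←L1 L5←L2 L6←L0 L7←L0 L8←L0
Dom∩ at merges:
  L2: preds {L0,L3}: {L0} ∩ {L0,L2,L3} = {L0}; idom=L0
  L6: preds {L1,L3}: {L0,L1} ∩ {L0,L2,L3} = {L0}; idom=L0
  L7: preds {L4,L5}: {L0,L1,L4} ∩ {L0,L2,L5} = {L0}; idom=L0
  L8: preds {L4,L7}: {L0,L1,L4} ∩ {L0,L7} = {L0}; idom=L0

Frontier:
  join L2 pred L0: · stop@L0
  join L2 pred L3: L3→L2 stop@L0
  join L6 pred L1: L1 stop@L0
  join L6 pred L3: L3→L2 stop@L0
  join L7 pred L4: L4→L1 stop@L0
  join L7 pred L5: L5→L2 stop@L0
  join L8 pred L4: L4→L1 stop@L0
  join L8 pred L7: L7 stop@L0
  DF(L0)=∅
  DF(L1)={L6,L7,L8}
  DF(L2)={L2,L6,L7}
  DF(L3)={L2,L6}
  DF(L4)={L7,L8}
  DF(L5)={L7}
  DF(L6)=∅
  DF(L7)={L8}
  DF(L8)=∅

DF(L3) = ["L2", "L6"]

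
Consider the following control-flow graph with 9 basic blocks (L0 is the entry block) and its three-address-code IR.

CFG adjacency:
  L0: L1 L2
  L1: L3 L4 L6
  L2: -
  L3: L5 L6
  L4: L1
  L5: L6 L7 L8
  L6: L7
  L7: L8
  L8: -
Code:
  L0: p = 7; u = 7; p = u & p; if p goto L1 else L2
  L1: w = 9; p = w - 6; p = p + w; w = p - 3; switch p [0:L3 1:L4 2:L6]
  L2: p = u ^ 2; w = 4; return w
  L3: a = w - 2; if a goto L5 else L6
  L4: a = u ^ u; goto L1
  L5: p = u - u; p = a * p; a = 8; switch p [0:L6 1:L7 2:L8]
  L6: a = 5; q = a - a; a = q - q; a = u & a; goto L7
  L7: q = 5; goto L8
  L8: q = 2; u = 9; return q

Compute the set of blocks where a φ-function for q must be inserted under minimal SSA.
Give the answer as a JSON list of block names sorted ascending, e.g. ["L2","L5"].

Answer: ["L7", "L8"]

Analysis:
idom tree: L1←L0 L2←L0 L3←L1 L4←L1 L5←L3 L6←L1 L7←L1 L8←L1
Dom∩ at merges:
  L1: preds {L0,L4}: {L0} ∩ {L0,L1,L4} = {L0}; idom=L0
  L6: preds {L1,L3,L5}: {L0,L1} ∩ {L0,L1,L3} ∩ {L0,L1,L3,L5} = {L0,L1}; idom=L1
  L7: preds {L5,L6}: {L0,L1,L3,L5} ∩ {L0,L1,L6} = {L0,L1}; idom=L1
  L8: preds {L5,L7}: {L0,L1,L3,L5} ∩ {L0,L1,L7} = {L0,L1}; idom=L1

DF derivation:
  join L1 pred L0: · stop@L0
  join L1 pred L4: L4→L1 stop@L0
  join L6 pred L1: · stop@L1
  join L6 pred L3: L3 stop@L1
  join L6 pred L5: L5→L3 stop@L1
  join L7 pred L5: L5→L3 stop@L1
  join L7 pred L6: L6 stop@L1
  join L8 pred L5: L5→L3 stop@L1
  join L8 pred L7: L7 stop@L1
  L0: DF=∅
  L1: DF={L1}
  L2: DF=∅
  L3: DF={L6,L7,L8}
  L4: DF={L1}
  L5: DF={L6,L7,L8}
  L6: DF={L7}
  L7: DF={L8}
  L8: DF=∅

φ for q: defs {L6,L7,L8}
  DF⁺ = {L7,L8}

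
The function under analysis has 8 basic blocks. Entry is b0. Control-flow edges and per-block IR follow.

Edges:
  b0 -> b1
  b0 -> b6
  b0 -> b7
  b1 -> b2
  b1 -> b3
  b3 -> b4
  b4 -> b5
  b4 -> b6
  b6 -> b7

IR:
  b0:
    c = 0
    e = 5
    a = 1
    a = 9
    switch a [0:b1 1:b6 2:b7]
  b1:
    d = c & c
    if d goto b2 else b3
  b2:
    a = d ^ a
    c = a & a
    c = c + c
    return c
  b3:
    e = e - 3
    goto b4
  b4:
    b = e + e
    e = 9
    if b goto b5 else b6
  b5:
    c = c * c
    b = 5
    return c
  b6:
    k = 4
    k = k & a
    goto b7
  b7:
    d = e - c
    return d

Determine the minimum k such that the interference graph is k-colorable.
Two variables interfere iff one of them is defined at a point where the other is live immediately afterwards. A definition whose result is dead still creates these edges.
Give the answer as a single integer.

def/use:
  b0: def={a,c,e} ue=∅
  b1: def={d} ue={c}
  b2: def={a,c} ue={a,d}
  b3: def={e} ue={e}
  b4: def={b,e} ue={e}
  b5: def={b,c} ue={c}
  b6: def={k} ue={a}
  b7: def={d} ue={c,e}

Liveness:
  b0: in=∅ out={a,c,e}
  b1: in={a,c,e} out={a,c,d,e}
  b2: in={a,d} out=∅
  b3: in={a,c,e} out={a,c,e}
  b4: in={a,c,e} out={a,c,e}
  b5: in={c} out=∅
  b6: in={a,c,e} out={c,e}
  b7: in={c,e} out=∅

Interference:
  a: {b,c,d,e,k}
  b: {a,c,e}
  c: {a,b,d,e,k}
  d: {a,c,e}
  e: {a,b,c,d,k}
  k: {a,c,e}

Colouring:
  {a,b,c,e} pairwise interfere (4-clique) ⇒ χ ≥ 4
  assign a→r0 b→r3 c→r1 d→r3 e→r2 k→r3 — no edge inside a register ⇒ χ ≤ 4
  χ = 4

Answer: 4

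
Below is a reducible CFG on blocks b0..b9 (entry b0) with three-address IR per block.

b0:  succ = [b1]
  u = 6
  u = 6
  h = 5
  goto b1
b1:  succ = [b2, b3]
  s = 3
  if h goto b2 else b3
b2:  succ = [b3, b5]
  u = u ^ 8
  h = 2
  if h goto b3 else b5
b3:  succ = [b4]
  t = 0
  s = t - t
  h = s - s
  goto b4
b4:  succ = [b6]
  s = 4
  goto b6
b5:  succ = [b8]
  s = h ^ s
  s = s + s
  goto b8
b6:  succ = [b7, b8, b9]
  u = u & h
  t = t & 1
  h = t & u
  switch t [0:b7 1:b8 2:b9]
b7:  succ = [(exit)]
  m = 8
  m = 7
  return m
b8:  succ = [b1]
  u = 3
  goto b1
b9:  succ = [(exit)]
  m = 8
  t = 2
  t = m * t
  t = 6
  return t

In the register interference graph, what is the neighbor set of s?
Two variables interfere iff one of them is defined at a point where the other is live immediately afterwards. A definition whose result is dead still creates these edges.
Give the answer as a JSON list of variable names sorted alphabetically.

Answer: ["h", "t", "u"]

Analysis:
Block summaries:
  b0 def {h,u} use ∅
  b1 def {s} use {h}
  b2 def {h,u} use {u}
  b3 def {h,s,t} use ∅
  b4 def {s} use ∅
  b5 def {s} use {h,s}
  b6 def {h,t,u} use {h,t,u}
  b7 def {m} use ∅
  b8 def {u} use ∅
  b9 def {m,t} use ∅

Backward fixpoint:
  b0: in=∅ out={h,u}
  b1: in={h,u} out={s,u}
  b2: in={s,u} out={h,s,u}
  b3: in={u} out={h,t,u}
  b4: in={h,t,u} out={h,t,u}
  b5: in={h,s} out={h}
  b6: in={h,t,u} out={h}
  b7: in=∅ out=∅
  b8: in={h} out={h,u}
  b9: in=∅ out=∅

Conflict graph:
  h — {s,t,u}
  m — {t}
  s — {h,t,u}
  t — {h,m,s,u}
  u — {h,s,t}

N(s) = ["h", "t", "u"]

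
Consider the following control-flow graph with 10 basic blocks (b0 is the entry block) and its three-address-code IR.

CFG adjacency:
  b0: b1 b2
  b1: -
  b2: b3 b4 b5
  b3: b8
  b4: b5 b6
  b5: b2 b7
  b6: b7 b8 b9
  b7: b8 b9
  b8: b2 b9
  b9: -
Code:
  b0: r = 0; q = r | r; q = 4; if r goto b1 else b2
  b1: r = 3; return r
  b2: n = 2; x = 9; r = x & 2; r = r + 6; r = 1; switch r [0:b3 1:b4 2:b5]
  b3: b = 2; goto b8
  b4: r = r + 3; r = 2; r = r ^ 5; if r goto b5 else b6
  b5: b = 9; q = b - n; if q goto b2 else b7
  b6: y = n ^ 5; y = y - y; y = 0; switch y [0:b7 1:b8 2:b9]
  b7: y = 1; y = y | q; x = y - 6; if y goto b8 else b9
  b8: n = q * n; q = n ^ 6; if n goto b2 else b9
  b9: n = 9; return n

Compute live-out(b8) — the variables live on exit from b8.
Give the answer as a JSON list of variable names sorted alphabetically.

Per-block:
  b0: def={q,r} ue=∅
  b1: def={r} ue=∅
  b2: def={n,r,x} ue=∅
  b3: def={b} ue=∅
  b4: def={r} ue={r}
  b5: def={b,q} ue={n}
  b6: def={y} ue={n}
  b7: def={x,y} ue={q}
  b8: def={n,q} ue={n,q}
  b9: def={n} ue=∅

Backward fixpoint:
  b0 li=∅ lo={q}
  b1 li=∅ lo=∅
  b2 li={q} lo={n,q,r}
  b3 li={n,q} lo={n,q}
  b4 li={n,q,r} lo={n,q}
  b5 li={n} lo={n,q}
  b6 li={n,q} lo={n,q}
  b7 li={n,q} lo={n,q}
  b8 li={n,q} lo={q}
  b9 li=∅ lo=∅

live-out(b8) = ["q"]

Answer: ["q"]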